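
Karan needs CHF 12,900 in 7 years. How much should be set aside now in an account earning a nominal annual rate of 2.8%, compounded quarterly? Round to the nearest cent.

Periodic rate i = 0.028/4 = 0.007; n = 7 × 4 = 28 periods.
PV = FV·(1+i)^(−n) = 12,900 × 0.822574 = 10,611.2008

CHF 10,611.20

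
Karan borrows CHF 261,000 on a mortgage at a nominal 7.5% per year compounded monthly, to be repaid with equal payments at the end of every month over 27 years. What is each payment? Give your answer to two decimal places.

CHF 1,881.12

Periodic rate i = 0.075/12 = 0.00625; n = 27 × 12 = 324 periods.
Annuity-PV factor = 138.747475; PMT = 261000 / 138.747475 = 1,881.1153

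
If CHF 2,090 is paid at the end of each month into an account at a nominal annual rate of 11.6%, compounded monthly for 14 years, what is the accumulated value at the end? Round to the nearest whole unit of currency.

Periodic rate i = 0.116/12 = 0.00966667; n = 14 × 12 = 168 periods.
FV = 2090 × [(1+0.00966667)^168 − 1] / 0.00966667 = 2090 × 417.303049 = 872,163.3732

CHF 872,163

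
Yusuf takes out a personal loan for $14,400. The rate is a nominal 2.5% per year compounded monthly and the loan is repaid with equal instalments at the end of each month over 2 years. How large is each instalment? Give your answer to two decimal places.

$615.75

Periodic rate i = 0.025/12 = 0.00208333; n = 2 × 12 = 24 periods.
Annuity-PV factor = 23.386128; PMT = 14400 / 23.386128 = 615.7496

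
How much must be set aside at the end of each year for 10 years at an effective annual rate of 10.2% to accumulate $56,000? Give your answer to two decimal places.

$3,480.19

FV-annuity factor = 16.091070; PMT = 56000 / 16.091070 = 3,480.1912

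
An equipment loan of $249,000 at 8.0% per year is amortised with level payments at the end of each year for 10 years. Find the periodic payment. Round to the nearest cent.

$37,108.34

Annuity-PV factor = 6.710081; PMT = 249000 / 6.710081 = 37,108.3427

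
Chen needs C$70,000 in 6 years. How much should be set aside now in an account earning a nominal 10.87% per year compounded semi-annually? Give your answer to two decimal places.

C$37,092.01

With 2 periods per year: i = 0.05435, n = 12.
PV = FV·(1+i)^(−n) = 70,000 × 0.529886 = 37,092.0137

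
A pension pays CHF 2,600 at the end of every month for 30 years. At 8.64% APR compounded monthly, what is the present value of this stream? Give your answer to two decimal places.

i = 0.0864/12 = 0.0072 per month; n = 30·12 = 360.
PV = PMT · [1 − (1+i)^(−n)] / i = 2600 · 128.393239 = 333,822.4206

CHF 333,822.42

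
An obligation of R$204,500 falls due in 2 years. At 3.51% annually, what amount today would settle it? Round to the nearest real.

Discount factor = (1+0.0351)^(−2) = 0.933330; PV = 204,500 × 0.933330 = 190,866.0541

R$190,866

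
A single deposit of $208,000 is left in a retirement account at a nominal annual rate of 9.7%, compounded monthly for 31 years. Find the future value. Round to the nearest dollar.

$4,156,588

With 12 periods per year: i = 0.00808333, n = 372.
FV = PV·(1+i)^n = 208,000 × 19.983597 = 4,156,588.2572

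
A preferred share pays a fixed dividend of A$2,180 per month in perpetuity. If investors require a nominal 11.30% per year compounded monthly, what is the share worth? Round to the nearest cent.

A$231,504.42

Periodic rate i = 0.113/12 = 0.00941667.
PV = C/r = 2180/0.00941667 = 231,504.4248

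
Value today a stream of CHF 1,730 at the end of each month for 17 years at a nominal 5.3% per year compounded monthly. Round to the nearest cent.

CHF 232,288.78

Periodic rate i = 0.053/12 = 0.00441667; n = 17 × 12 = 204 periods.
PV = PMT · [1 − (1+i)^(−n)] / i = 1730 · 134.270973 = 232,288.7838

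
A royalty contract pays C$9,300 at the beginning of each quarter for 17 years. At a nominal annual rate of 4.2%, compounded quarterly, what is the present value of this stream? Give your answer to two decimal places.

C$455,107.81

With 4 periods per year: i = 0.0105, n = 68.
PV = 9300 × [1 − (1+0.0105)^(−68)] / 0.0105 × (1+i) = 9300 × 48.936324 = 455,107.8117
(annuity-due: payments at period start, so ×(1+i).)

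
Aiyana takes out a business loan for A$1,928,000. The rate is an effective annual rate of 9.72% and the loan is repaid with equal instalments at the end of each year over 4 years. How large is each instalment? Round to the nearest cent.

Annuity-PV factor = 3.189174; PMT = 1.928e+06 / 3.189174 = 604,545.1898

A$604,545.19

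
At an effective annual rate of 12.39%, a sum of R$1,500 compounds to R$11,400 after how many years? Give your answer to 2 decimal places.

n = ln(11400/1500) / ln(1+0.1239) = ln(7.60000) / 0.116805 = 17.3636 years

17.36 years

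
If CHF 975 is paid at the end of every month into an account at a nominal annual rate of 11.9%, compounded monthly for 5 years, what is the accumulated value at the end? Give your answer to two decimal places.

CHF 79,414.98

Periodic rate i = 0.119/12 = 0.00991667; n = 5 × 12 = 60 periods.
Accumulation factor s(60|0.00991667) = 81.451261; FV = 975 × 81.451261 = 79,414.9796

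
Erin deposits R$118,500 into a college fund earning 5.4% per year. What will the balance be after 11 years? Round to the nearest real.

R$211,332

118,500 × (1+0.054)^11 = 118,500 × 1.783392 = 211,331.9060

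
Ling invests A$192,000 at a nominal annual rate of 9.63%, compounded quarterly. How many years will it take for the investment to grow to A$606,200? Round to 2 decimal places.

12.08 years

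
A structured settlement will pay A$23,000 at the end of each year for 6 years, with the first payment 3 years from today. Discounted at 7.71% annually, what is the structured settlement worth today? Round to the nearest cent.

A$92,461.04

PV at t=2 (ordinary 6-year annuity): 23000 × a(6|0.0771) = 23000 × 4.663833 = 107,268.1625
PV₀ = 107,268.1625 / (1+0.0771)^2 = 107,268.1625 / 1.160144 = 92,461.0433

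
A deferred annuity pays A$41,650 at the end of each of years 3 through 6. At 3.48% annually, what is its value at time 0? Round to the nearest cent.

Value one period before first payment (t=2): 41650 × [1 − (1+0.0348)^(−4)] / 0.0348 = 41650 × 3.674824 = 153,056.4113
Discount back 2 years: 153,056.4113 × (1+0.0348)^(−2) = 153,056.4113 × 0.933872 = 142,935.0329

A$142,935.03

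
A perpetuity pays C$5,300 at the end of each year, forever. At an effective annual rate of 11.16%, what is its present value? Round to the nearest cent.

C$47,491.04

PV = PMT / i = 5300 / 0.1116 = 47,491.0394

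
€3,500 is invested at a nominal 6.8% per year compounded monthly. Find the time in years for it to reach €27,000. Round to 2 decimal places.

30.13 years

Periodic rate i = 0.068/12 = 0.00566667.
(1+i)^n = 27000/3500 = 7.71429, so n = ln 7.71429 / ln 1.00567 = 361.5630 months
= 361.5630/12 years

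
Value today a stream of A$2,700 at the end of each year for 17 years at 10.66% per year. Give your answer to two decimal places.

PV = PMT · [1 − (1+i)^(−n)] / i = 2700 · 7.704371 = 20,801.8019

A$20,801.80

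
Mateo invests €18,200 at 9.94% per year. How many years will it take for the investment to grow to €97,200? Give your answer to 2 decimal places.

(1+i)^n = 97200/18200 = 5.34066, so n = ln 5.34066 / ln 1.0994 = 17.6791 years

17.68 years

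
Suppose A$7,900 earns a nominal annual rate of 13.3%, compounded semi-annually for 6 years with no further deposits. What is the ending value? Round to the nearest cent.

Periodic rate i = 0.133/2 = 0.0665; n = 6 × 2 = 12 periods.
FV = 7,900 × (1 + 0.0665)^12 = 17,106.3522

A$17,106.35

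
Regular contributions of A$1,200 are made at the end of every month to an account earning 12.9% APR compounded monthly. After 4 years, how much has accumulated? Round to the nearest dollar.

Periodic rate i = 0.129/12 = 0.01075; n = 4 × 12 = 48 periods.
FV = 1200 × [(1+0.01075)^48 − 1] / 0.01075 = 1200 × 62.391244 = 74,869.4932

A$74,869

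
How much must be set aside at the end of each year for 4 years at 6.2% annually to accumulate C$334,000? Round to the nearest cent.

C$76,123.37

PMT = 334000 / ( [(1+0.062)^4 − 1] / 0.062 ) = 334000 / 4.387614 = 76,123.3725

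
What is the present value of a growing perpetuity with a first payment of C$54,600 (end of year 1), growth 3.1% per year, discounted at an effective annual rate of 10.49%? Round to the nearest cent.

C$738,836.27

PV = D₁/(r − g) = 54600/(0.1049 − 0.031) = 738,836.2652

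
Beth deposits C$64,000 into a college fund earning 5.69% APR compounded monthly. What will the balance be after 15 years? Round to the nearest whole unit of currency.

C$149,960

i = 0.0569/12 = 0.00474167 per month; n = 15·12 = 180.
64,000 × (1+0.00474167)^180 = 64,000 × 2.343119 = 149,959.6040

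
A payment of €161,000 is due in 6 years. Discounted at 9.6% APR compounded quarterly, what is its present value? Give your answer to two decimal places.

€91,122.77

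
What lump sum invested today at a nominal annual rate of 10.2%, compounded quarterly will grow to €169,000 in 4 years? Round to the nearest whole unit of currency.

Periodic rate i = 0.102/4 = 0.0255; n = 4 × 4 = 16 periods.
PV = FV·(1+i)^(−n) = 169,000 × 0.668389 = 112,957.7594

€112,958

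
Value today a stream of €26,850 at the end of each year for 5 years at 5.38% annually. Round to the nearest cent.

Annuity factor a(5|0.0538) = 4.284373; PV = 26850 × 4.284373 = 115,035.4228

€115,035.42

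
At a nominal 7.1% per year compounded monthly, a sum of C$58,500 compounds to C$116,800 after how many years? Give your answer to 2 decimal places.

Periodic rate i = 0.071/12 = 0.00591667.
n = ln(116800/58500) / ln(1+0.00591667) = ln(1.99658) / 0.005899 = 117.2079 months
= 117.2079/12 years

9.77 years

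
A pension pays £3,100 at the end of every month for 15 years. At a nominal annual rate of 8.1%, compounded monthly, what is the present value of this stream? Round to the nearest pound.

With 12 periods per year: i = 0.00675, n = 180.
PV = 3100 × [1 − (1+0.00675)^(−180)] / 0.00675 = 3100 × 104.011298 = 322,435.0236

£322,435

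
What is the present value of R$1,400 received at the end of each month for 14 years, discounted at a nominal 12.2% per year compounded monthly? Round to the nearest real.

R$112,533

With 12 periods per year: i = 0.0101667, n = 168.
PV = 1400 × [1 − (1+0.0101667)^(−168)] / 0.0101667 = 1400 × 80.380570 = 112,532.7975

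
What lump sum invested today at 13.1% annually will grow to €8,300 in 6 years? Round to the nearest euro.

€3,966

PV = FV·(1+i)^(−n) = 8,300 × 0.477776 = 3,965.5412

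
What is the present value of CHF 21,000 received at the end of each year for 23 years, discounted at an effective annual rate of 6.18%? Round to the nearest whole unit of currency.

CHF 254,250

Annuity factor a(23|0.0618) = 12.107156; PV = 21000 × 12.107156 = 254,250.2656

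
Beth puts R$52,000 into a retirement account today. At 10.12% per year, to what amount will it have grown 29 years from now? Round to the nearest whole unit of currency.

FV = PV·(1+i)^n = 52,000 × 16.372684 = 851,379.5662

R$851,380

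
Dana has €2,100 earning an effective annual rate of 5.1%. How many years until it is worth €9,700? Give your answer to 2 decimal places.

30.76 years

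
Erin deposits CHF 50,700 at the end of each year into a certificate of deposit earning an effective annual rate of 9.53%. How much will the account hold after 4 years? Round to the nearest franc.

CHF 233,676

FV = PMT · [(1+i)^n − 1] / i = 50700 · 4.608994 = 233,675.9899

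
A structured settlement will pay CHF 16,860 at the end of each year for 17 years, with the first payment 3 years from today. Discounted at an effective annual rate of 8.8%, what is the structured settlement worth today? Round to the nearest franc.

CHF 123,266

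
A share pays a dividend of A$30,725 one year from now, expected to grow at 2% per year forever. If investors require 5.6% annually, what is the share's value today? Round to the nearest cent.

PV = D₁/(r − g) = 30725/(0.056 − 0.02) = 853,472.2222

A$853,472.22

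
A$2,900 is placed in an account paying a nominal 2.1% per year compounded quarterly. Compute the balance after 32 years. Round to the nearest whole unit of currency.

A$5,669

i = 0.021/4 = 0.00525 per quarter; n = 32·4 = 128.
FV = 2,900 × (1 + 0.00525)^128 = 5,668.6607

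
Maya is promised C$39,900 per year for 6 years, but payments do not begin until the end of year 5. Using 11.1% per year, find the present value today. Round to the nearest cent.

PV at t=4 (ordinary 6-year annuity): 39900 × a(6|0.111) = 39900 × 4.218379 = 168,313.3058
PV₀ = 168,313.3058 / (1+0.111)^4 = 168,313.3058 / 1.523548 = 110,474.5432

C$110,474.54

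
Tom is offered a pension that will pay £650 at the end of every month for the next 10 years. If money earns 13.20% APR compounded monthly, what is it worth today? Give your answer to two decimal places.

£43,191.46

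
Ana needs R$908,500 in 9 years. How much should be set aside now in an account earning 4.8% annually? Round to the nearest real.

R$595,763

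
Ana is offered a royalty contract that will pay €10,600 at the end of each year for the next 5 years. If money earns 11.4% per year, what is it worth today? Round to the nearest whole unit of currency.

€38,785

Annuity factor a(5|0.114) = 3.659008; PV = 10600 × 3.659008 = 38,785.4796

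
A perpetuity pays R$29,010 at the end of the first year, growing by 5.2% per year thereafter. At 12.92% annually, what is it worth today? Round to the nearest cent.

PV = PMT / (i − g) = 29010 / (0.1292 − 0.052) = 29010 / 0.077200 = 375,777.2021

R$375,777.20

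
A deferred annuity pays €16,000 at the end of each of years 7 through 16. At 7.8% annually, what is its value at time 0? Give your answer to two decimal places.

PV at t=6 (ordinary 10-year annuity): 16000 × a(10|0.078) = 16000 × 6.771036 = 108,336.5823
Discount back 6 years: 108,336.5823 × (1+0.078)^(−6) = 108,336.5823 × 0.637217 = 69,033.9249

€69,033.92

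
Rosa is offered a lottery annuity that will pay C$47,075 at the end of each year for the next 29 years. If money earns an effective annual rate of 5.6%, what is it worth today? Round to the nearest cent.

C$667,504.43

PV = 47075 × [1 − (1+0.056)^(−29)] / 0.056 = 47075 × 14.179595 = 667,504.4298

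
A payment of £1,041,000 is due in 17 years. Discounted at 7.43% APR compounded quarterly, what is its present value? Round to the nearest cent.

i = 0.0743/4 = 0.018575 per quarter; n = 17·4 = 68.
PV = FV·(1+i)^(−n) = 1,041,000 × 0.286072 = 297,800.8083

£297,800.81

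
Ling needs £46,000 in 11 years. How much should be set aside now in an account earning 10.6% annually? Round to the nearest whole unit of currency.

£15,186

PV = 46,000 / (1 + 0.106)^11 = 46,000 / 3.029050 = 15,186.2811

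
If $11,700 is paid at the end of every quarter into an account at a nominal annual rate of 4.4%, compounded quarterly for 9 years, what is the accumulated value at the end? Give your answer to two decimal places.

$513,374.84

i = 0.044/4 = 0.011 per quarter; n = 9·4 = 36.
Accumulation factor s(36|0.011) = 43.878191; FV = 11700 × 43.878191 = 513,374.8369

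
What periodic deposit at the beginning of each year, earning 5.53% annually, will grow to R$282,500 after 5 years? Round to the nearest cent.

R$47,936.16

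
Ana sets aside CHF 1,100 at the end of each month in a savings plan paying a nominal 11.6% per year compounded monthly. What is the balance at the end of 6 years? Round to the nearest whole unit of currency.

CHF 113,682

i = 0.116/12 = 0.00966667 per month; n = 6·12 = 72.
FV = PMT · [(1+i)^n − 1] / i = 1100 · 103.346992 = 113,681.6915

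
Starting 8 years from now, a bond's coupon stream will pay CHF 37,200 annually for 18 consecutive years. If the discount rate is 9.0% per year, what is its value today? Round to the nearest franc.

PV at t=7 (ordinary 18-year annuity): 37200 × a(18|0.09) = 37200 × 8.755625 = 325,709.2541
PV₀ = 325,709.2541 / (1+0.09)^7 = 325,709.2541 / 1.828039 = 178,174.1158

CHF 178,174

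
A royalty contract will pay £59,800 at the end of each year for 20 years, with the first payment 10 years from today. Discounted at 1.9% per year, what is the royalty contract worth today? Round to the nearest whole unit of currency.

£833,469

Value one period before first payment (t=9): 59800 × [1 − (1+0.019)^(−20)] / 0.019 = 59800 × 16.510333 = 987,317.9299
PV₀ = 987,317.9299 / (1+0.019)^9 = 987,317.9299 / 1.184589 = 833,468.8398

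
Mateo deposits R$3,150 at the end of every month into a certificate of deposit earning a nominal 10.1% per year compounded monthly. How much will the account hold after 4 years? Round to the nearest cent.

R$185,359.89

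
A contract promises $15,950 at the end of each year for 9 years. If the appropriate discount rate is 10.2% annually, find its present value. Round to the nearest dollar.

PV = 15950 × [1 − (1+0.102)^(−9)] / 0.102 = 15950 × 5.713524 = 91,130.7144

$91,131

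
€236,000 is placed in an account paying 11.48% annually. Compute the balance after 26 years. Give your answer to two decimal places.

FV = PV·(1+i)^n = 236,000 × 16.870228 = 3,981,373.8904

€3,981,373.89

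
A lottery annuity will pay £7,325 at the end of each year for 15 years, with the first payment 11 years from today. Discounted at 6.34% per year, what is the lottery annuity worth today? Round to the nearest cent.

Value one period before first payment (t=10): 7325 × [1 − (1+0.0634)^(−15)] / 0.0634 = 7325 × 9.500078 = 69,588.0746
PV₀ = 69,588.0746 / (1+0.0634)^10 = 69,588.0746 / 1.849126 = 37,632.9497

£37,632.95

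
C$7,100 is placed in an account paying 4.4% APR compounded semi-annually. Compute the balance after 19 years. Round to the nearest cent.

C$16,232.76

Periodic rate i = 0.044/2 = 0.022; n = 19 × 2 = 38 periods.
7,100 × (1+0.022)^38 = 7,100 × 2.286304 = 16,232.7608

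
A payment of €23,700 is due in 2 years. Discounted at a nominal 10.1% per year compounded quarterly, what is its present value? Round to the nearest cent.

€19,413.78

i = 0.101/4 = 0.02525 per quarter; n = 2·4 = 8.
Discount factor = (1+0.02525)^(−8) = 0.819147; PV = 23,700 × 0.819147 = 19,413.7808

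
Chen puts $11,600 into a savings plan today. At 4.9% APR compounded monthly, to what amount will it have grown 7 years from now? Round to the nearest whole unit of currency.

Periodic rate i = 0.049/12 = 0.00408333; n = 7 × 12 = 84 periods.
11,600 × (1+0.00408333)^84 = 11,600 × 1.408185 = 16,334.9455

$16,335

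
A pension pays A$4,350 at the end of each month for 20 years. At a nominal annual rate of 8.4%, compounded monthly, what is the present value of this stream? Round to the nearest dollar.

With 12 periods per year: i = 0.007, n = 240.
PV = 4350 × [1 − (1+0.007)^(−240)] / 0.007 = 4350 × 116.076005 = 504,930.6212

A$504,931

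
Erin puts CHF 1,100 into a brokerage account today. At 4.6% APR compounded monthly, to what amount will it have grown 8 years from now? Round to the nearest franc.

CHF 1,588

Periodic rate i = 0.046/12 = 0.00383333; n = 8 × 12 = 96 periods.
FV = 1,100 × (1 + 0.00383333)^96 = 1,588.2085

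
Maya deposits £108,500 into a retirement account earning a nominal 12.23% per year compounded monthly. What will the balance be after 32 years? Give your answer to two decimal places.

£5,326,989.81

With 12 periods per year: i = 0.0101917, n = 384.
108,500 × (1+0.0101917)^384 = 108,500 × 49.096680 = 5,326,989.8112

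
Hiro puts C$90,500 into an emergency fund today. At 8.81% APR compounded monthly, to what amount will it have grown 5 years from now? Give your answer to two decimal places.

With 12 periods per year: i = 0.00734167, n = 60.
90,500 × (1+0.00734167)^60 = 90,500 × 1.550986 = 140,364.2346

C$140,364.23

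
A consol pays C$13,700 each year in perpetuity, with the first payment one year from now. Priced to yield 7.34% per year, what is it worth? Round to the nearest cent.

PV = PMT / i = 13700 / 0.0734 = 186,648.5014

C$186,648.50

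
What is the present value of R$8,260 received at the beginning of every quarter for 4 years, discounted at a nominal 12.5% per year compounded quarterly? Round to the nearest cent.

Periodic rate i = 0.125/4 = 0.03125; n = 4 × 4 = 16 periods.
PV = 8260 × [1 − (1+0.03125)^(−16)] / 0.03125 × (1+i) = 8260 × 12.830713 = 105,981.6859
Payments are at the start of each period, so multiply by (1+i).

R$105,981.69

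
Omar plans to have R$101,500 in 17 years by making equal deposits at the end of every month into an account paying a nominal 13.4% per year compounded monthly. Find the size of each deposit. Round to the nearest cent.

With 12 periods per year: i = 0.0111667, n = 204.
PMT = 101500 / ( [(1+0.0111667)^204 − 1] / 0.0111667 ) = 101500 / 773.260082 = 131.2624

R$131.26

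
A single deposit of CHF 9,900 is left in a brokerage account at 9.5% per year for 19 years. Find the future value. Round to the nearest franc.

CHF 55,527

FV = PV·(1+i)^n = 9,900 × 5.608778 = 55,526.9040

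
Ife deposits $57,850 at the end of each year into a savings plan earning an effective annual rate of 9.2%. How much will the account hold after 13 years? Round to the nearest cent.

FV = PMT · [(1+i)^n − 1] / i = 57850 · 23.258092 = 1,345,480.6014

$1,345,480.60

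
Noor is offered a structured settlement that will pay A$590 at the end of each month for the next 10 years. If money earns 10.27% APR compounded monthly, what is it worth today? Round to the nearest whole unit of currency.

Periodic rate i = 0.1027/12 = 0.00855833; n = 10 × 12 = 120 periods.
Annuity factor a(120|0.00855833) = 74.822074; PV = 590 × 74.822074 = 44,145.0239

A$44,145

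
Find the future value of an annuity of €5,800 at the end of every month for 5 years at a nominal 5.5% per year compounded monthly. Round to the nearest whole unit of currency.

€399,509

i = 0.055/12 = 0.00458333 per month; n = 5·12 = 60.
FV = 5800 × [(1+0.00458333)^60 − 1] / 0.00458333 = 5800 × 68.880823 = 399,508.7740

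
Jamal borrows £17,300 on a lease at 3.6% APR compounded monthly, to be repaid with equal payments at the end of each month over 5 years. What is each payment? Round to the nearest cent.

£315.49

Periodic rate i = 0.036/12 = 0.003; n = 5 × 12 = 60 periods.
PMT = 17300 / ( [1 − (1+0.003)^(−60)] / 0.003 ) = 17300 / 54.834895 = 315.4925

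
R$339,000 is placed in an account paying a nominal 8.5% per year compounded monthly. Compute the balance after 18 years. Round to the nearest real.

Periodic rate i = 0.085/12 = 0.00708333; n = 18 × 12 = 216 periods.
FV = PV·(1+i)^n = 339,000 × 4.593337 = 1,557,141.1312

R$1,557,141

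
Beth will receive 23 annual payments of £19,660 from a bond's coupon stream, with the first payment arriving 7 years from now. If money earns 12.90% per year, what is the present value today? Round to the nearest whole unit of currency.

PV at t=6 (ordinary 23-year annuity): 19660 × a(23|0.129) = 19660 × 7.276110 = 143,048.3302
PV₀ = 143,048.3302 / (1+0.129)^6 = 143,048.3302 / 2.070922 = 69,074.7213

£69,075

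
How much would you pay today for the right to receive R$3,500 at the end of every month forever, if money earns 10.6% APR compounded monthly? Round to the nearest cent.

Periodic rate i = 0.106/12 = 0.00883333.
PV = PMT / i = 3500 / 0.00883333 = 396,226.4151

R$396,226.42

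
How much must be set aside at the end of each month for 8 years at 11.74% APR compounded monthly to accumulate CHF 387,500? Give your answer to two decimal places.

CHF 2,451.71

i = 0.1174/12 = 0.00978333 per month; n = 8·12 = 96.
PMT = 387500 / ( [(1+0.00978333)^96 − 1] / 0.00978333 ) = 387500 / 158.052997 = 2,451.7093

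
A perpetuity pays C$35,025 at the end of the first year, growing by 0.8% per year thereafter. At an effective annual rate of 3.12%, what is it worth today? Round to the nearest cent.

C$1,509,698.28

PV = D₁/(r − g) = 35025/(0.0312 − 0.008) = 1,509,698.2759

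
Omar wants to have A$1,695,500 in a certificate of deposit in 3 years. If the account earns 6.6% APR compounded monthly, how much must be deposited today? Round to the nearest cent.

i = 0.066/12 = 0.0055 per month; n = 3·12 = 36.
Discount factor = (1+0.0055)^(−36) = 0.820815; PV = 1,695,500 × 0.820815 = 1,391,691.8904

A$1,391,691.89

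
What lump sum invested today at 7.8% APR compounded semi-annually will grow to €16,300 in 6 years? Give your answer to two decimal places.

With 2 periods per year: i = 0.039, n = 12.
PV = FV·(1+i)^(−n) = 16,300 × 0.631849 = 10,299.1417

€10,299.14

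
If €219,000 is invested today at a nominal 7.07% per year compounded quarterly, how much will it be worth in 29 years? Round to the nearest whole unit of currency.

€1,671,477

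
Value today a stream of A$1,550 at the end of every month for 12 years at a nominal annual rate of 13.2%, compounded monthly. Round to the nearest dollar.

Periodic rate i = 0.132/12 = 0.011; n = 12 × 12 = 144 periods.
PV = 1550 × [1 − (1+0.011)^(−144)] / 0.011 = 1550 × 72.096834 = 111,750.0921

A$111,750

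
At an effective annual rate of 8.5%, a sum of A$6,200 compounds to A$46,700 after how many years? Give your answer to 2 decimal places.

24.75 years

(1+i)^n = 46700/6200 = 7.53226, so n = ln 7.53226 / ln 1.085 = 24.7511 years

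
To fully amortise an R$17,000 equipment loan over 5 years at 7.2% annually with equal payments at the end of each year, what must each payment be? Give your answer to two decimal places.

Annuity-PV factor = 4.078334; PMT = 17000 / 4.078334 = 4,168.3689

R$4,168.37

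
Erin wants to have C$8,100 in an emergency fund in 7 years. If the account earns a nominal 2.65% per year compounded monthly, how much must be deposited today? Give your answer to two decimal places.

C$6,729.96

With 12 periods per year: i = 0.00220833, n = 84.
PV = 8,100 / (1 + 0.00220833)^84 = 8,100 / 1.203574 = 6,729.9559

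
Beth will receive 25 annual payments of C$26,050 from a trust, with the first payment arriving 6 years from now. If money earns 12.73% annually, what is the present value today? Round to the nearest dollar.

PV at t=5 (ordinary 25-year annuity): 26050 × a(25|0.1273) = 26050 × 7.462648 = 194,401.9880
PV₀ = 194,401.9880 / (1+0.1273)^5 = 194,401.9880 / 1.820529 = 106,783.2579

C$106,783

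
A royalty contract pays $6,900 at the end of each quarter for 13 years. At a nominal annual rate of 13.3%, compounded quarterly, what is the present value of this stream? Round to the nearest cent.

i = 0.133/4 = 0.03325 per quarter; n = 13·4 = 52.
Annuity factor a(52|0.03325) = 24.585763; PV = 6900 × 24.585763 = 169,641.7672

$169,641.77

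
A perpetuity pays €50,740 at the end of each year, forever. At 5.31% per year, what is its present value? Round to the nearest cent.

€955,555.56

PV = PMT / i = 50740 / 0.0531 = 955,555.5556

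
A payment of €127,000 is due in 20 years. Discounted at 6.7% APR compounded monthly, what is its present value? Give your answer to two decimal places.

€33,378.57

With 12 periods per year: i = 0.00558333, n = 240.
Discount factor = (1+0.00558333)^(−240) = 0.262823; PV = 127,000 × 0.262823 = 33,378.5692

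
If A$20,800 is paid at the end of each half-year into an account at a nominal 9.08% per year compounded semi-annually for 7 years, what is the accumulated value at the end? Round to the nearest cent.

With 2 periods per year: i = 0.0454, n = 14.
FV = PMT · [(1+i)^n − 1] / i = 20800 · 18.984448 = 394,876.5232

A$394,876.52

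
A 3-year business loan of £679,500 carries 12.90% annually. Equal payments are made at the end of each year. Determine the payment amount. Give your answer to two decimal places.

PMT = 679500 / ( [1 − (1+0.129)^(−3)] / 0.129 ) = 679500 / 2.365168 = 287,294.6511

£287,294.65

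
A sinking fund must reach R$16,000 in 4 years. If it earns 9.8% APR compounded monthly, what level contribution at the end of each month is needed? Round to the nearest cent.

Periodic rate i = 0.098/12 = 0.00816667; n = 4 × 12 = 48 periods.
PMT = 16000 / ( [(1+0.00816667)^48 − 1] / 0.00816667 ) = 16000 / 58.479614 = 273.5996

R$273.60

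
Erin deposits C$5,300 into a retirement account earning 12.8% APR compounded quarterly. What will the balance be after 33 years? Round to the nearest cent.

i = 0.128/4 = 0.032 per quarter; n = 33·4 = 132.
FV = PV·(1+i)^n = 5,300 × 63.932258 = 338,840.9667

C$338,840.97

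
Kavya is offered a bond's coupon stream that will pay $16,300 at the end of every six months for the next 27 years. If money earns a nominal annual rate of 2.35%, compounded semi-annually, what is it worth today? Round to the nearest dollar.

$648,996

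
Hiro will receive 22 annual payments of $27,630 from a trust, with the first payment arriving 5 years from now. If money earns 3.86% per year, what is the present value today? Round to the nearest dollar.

$347,792

PV at t=4 (ordinary 22-year annuity): 27630 × a(22|0.0386) = 27630 × 14.646443 = 404,681.2115
Discount back 4 years: 404,681.2115 × (1+0.0386)^(−4) = 404,681.2115 × 0.859423 = 347,792.1445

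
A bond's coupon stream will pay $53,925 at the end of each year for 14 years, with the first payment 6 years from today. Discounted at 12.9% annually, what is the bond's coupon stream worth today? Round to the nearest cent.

$186,204.44

Value one period before first payment (t=5): 53925 × [1 − (1+0.129)^(−14)] / 0.129 = 53925 × 6.333876 = 341,554.2830
Discount back 5 years: 341,554.2830 × (1+0.129)^(−5) = 341,554.2830 × 0.545168 = 186,204.4373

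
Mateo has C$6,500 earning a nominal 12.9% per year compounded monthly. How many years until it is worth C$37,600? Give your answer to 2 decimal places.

13.68 years

Periodic rate i = 0.129/12 = 0.01075.
(1+i)^n = 37600/6500 = 5.78462, so n = ln 5.78462 / ln 1.01075 = 164.1506 months
= 164.1506/12 years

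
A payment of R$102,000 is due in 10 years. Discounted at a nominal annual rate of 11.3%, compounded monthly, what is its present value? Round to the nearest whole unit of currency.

Periodic rate i = 0.113/12 = 0.00941667; n = 10 × 12 = 120 periods.
Discount factor = (1+0.00941667)^(−120) = 0.324746; PV = 102,000 × 0.324746 = 33,124.0652

R$33,124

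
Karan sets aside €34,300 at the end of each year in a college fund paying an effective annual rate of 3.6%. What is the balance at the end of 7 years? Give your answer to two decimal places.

FV = 34300 × [(1+0.036)^7 − 1] / 0.036 = 34300 × 7.803029 = 267,643.8829

€267,643.88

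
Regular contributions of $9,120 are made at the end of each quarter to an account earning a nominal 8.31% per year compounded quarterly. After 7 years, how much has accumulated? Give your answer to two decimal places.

$341,729.40

i = 0.0831/4 = 0.020775 per quarter; n = 7·4 = 28.
FV = 9120 × [(1+0.020775)^28 − 1] / 0.020775 = 9120 × 37.470329 = 341,729.3996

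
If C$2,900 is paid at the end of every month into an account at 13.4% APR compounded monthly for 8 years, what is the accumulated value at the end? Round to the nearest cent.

With 12 periods per year: i = 0.0111667, n = 96.
FV = 2900 × [(1+0.0111667)^96 − 1] / 0.0111667 = 2900 × 170.499598 = 494,448.8339

C$494,448.83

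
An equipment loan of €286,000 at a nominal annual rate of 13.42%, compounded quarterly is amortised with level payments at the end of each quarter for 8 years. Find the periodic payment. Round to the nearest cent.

Periodic rate i = 0.1342/4 = 0.03355; n = 8 × 4 = 32 periods.
PMT = 286000 / ( [1 − (1+0.03355)^(−32)] / 0.03355 ) = 286000 / 19.438146 = 14,713.3377

€14,713.34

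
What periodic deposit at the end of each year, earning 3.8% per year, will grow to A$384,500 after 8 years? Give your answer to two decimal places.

A$42,027.26

PMT = 384500 / ( [(1+0.038)^8 − 1] / 0.038 ) = 384500 / 9.148824 = 42,027.2592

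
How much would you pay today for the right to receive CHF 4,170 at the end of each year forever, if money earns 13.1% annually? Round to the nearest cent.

CHF 31,832.06

PV = PMT / i = 4170 / 0.131 = 31,832.0611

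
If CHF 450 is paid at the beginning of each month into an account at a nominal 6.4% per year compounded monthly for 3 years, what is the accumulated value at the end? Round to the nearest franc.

CHF 17,903

i = 0.064/12 = 0.00533333 per month; n = 3·12 = 36.
FV = 450 × [(1+0.00533333)^36 − 1] / 0.00533333 × (1+i) = 450 × 39.783396 = 17,902.5280
Payments are at the start of each period, so multiply by (1+i).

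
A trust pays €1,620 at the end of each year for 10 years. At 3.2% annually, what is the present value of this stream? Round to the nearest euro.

Annuity factor a(10|0.032) = 8.443794; PV = 1620 × 8.443794 = 13,678.9458

€13,679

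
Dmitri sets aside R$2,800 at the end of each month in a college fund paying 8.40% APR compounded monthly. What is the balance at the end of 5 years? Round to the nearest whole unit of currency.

R$207,895

i = 0.084/12 = 0.007 per month; n = 5·12 = 60.
Accumulation factor s(60|0.007) = 74.248041; FV = 2800 × 74.248041 = 207,894.5147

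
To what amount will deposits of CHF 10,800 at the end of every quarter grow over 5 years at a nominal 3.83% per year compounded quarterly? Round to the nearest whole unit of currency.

CHF 236,824

i = 0.0383/4 = 0.009575 per quarter; n = 5·4 = 20.
Accumulation factor s(20|0.009575) = 21.928153; FV = 10800 × 21.928153 = 236,824.0476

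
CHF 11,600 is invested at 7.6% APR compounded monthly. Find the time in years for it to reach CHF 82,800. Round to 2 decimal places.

25.94 years

Periodic rate i = 0.076/12 = 0.00633333.
(1+i)^n = 82800/11600 = 7.13793, so n = ln 7.13793 / ln 1.00633 = 311.3116 months
= 311.3116/12 years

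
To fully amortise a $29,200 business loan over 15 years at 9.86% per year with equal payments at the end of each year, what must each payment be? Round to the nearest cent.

PMT = 29200 / ( [1 − (1+0.0986)^(−15)] / 0.0986 ) = 29200 / 7.667250 = 3,808.4058

$3,808.41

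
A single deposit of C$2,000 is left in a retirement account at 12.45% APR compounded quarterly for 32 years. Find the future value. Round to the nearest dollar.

C$101,130

With 4 periods per year: i = 0.031125, n = 128.
FV = PV·(1+i)^n = 2,000 × 50.564827 = 101,129.6541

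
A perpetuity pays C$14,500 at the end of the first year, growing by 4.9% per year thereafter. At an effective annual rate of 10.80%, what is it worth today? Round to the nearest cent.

C$245,762.71

PV = D₁/(r − g) = 14500/(0.108 − 0.049) = 245,762.7119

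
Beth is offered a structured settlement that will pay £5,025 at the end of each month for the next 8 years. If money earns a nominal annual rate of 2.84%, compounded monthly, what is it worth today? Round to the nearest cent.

Periodic rate i = 0.0284/12 = 0.00236667; n = 8 × 12 = 96 periods.
Annuity factor a(96|0.00236667) = 85.785077; PV = 5025 × 85.785077 = 431,070.0128

£431,070.01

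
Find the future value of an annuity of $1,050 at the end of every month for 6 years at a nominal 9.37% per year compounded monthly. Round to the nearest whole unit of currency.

Periodic rate i = 0.0937/12 = 0.00780833; n = 6 × 12 = 72 periods.
FV = PMT · [(1+i)^n − 1] / i = 1050 · 96.141039 = 100,948.0905

$100,948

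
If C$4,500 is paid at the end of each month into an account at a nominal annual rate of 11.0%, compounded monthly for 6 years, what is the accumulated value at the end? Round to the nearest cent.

C$456,046.62

i = 0.11/12 = 0.00916667 per month; n = 6·12 = 72.
Accumulation factor s(72|0.00916667) = 101.343692; FV = 4500 × 101.343692 = 456,046.6156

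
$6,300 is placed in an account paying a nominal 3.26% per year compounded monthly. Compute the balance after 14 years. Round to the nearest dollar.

i = 0.0326/12 = 0.00271667 per month; n = 14·12 = 168.
FV = PV·(1+i)^n = 6,300 × 1.577405 = 9,937.6523

$9,938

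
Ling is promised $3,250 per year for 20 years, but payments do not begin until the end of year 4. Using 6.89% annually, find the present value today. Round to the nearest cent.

$28,435.09

Value one period before first payment (t=3): 3250 × [1 − (1+0.0689)^(−20)] / 0.0689 = 3250 × 10.685195 = 34,726.8830
PV₀ = 34,726.8830 / (1+0.0689)^3 = 34,726.8830 / 1.221269 = 28,435.0878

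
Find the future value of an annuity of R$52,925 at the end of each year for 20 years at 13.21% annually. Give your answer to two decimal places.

R$4,390,661.98

Accumulation factor s(20|0.1321) = 82.960075; FV = 52925 × 82.960075 = 4,390,661.9823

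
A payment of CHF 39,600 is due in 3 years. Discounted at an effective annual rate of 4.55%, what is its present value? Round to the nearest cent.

PV = 39,600 / (1 + 0.0455)^3 = 39,600 / 1.142805 = 34,651.5826

CHF 34,651.58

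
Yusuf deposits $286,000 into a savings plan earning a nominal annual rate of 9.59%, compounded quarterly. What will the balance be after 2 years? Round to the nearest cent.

$345,685.26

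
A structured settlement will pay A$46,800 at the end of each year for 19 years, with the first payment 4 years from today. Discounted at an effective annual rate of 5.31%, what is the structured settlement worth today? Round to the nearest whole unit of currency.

PV at t=3 (ordinary 19-year annuity): 46800 × a(19|0.0531) = 46800 × 11.785740 = 551,572.6095
Discount back 3 years: 551,572.6095 × (1+0.0531)^(−3) = 551,572.6095 × 0.856231 = 472,273.7999

A$472,274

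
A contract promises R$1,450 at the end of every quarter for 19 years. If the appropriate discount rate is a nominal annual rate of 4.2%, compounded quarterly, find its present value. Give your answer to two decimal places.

R$75,661.61

With 4 periods per year: i = 0.0105, n = 76.
PV = 1450 × [1 − (1+0.0105)^(−76)] / 0.0105 = 1450 × 52.180423 = 75,661.6138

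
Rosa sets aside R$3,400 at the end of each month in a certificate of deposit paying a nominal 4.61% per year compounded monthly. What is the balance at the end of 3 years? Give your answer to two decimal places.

R$130,998.76

Periodic rate i = 0.0461/12 = 0.00384167; n = 3 × 12 = 36 periods.
FV = 3400 × [(1+0.00384167)^36 − 1] / 0.00384167 = 3400 × 38.529048 = 130,998.7649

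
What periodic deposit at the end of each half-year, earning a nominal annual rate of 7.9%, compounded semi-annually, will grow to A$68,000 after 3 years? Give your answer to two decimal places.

A$10,264.70

i = 0.079/2 = 0.0395 per half-year; n = 3·2 = 6.
PMT = 68000 / ( [(1+0.0395)^6 − 1] / 0.0395 ) = 68000 / 6.624644 = 10,264.7023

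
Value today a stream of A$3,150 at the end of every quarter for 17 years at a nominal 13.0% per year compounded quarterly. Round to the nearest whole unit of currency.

A$85,910

Periodic rate i = 0.13/4 = 0.0325; n = 17 × 4 = 68 periods.
PV = PMT · [1 − (1+i)^(−n)] / i = 3150 · 27.273061 = 85,910.1416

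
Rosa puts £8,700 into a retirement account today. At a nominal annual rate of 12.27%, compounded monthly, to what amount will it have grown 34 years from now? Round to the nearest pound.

i = 0.1227/12 = 0.010225 per month; n = 34·12 = 408.
8,700 × (1+0.010225)^408 = 8,700 × 63.473085 = 552,215.8378

£552,216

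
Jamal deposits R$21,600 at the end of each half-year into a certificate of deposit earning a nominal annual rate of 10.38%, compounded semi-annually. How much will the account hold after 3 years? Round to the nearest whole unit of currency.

R$147,625

Periodic rate i = 0.1038/2 = 0.0519; n = 3 × 2 = 6 periods.
FV = 21600 × [(1+0.0519)^6 − 1] / 0.0519 = 21600 × 6.834513 = 147,625.4826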